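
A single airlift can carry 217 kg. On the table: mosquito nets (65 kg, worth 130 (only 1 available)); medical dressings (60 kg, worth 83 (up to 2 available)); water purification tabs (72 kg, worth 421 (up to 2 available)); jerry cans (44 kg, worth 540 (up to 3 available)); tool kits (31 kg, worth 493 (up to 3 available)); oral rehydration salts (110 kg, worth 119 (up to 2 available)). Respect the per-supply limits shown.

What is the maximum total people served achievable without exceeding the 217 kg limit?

2606

The ratio heuristic lands on 2×jerry cans + 3×tool kits (2559) but leaves 36 kg idle.
Dropping tool kits frees 31 kg; slotting in jerry cans (44 kg) lifts the total to 2606 at 194 kg.
Nothing else within 217 kg beats 2606.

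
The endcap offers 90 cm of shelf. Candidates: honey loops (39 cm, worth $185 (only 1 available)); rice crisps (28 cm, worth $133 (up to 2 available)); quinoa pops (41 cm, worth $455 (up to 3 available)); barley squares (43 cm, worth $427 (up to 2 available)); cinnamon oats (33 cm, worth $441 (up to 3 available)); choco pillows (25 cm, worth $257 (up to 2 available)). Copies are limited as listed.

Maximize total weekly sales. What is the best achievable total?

955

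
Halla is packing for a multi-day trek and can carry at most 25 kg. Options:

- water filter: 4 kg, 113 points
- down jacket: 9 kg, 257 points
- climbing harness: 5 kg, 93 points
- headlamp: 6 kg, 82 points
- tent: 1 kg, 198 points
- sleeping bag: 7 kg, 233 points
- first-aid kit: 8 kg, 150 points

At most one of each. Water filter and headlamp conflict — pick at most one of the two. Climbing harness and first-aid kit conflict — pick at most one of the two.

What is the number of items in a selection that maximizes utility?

4

Best achievable utility is 838.
down jacket + tent + sleeping bag + first-aid kit hits 838 at 25 kg.
All optima have 4 items.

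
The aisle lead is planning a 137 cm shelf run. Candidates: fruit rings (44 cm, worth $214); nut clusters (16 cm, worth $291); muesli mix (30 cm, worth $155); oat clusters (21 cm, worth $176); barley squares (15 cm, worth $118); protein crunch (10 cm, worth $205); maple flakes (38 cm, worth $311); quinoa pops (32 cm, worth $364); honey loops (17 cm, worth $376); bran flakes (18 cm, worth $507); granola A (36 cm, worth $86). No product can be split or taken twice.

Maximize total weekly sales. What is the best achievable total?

Greedy by ratio would take nut clusters + oat clusters + barley squares + protein crunch + quinoa pops + honey loops + bran flakes: 129 cm used, total 2037.
The 36 cm tied up in oat clusters and barley squares is better spent on maple flakes — total rises to 2054 (131 cm).
An exhaustive check of the 2048 subsets confirms 2054.

2054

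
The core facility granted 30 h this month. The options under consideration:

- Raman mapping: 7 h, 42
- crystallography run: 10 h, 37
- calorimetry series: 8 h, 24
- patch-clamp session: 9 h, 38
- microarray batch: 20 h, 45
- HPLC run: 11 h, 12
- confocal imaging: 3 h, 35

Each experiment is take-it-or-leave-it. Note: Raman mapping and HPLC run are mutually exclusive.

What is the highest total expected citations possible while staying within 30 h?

Taking Raman mapping + crystallography run + patch-clamp session + confocal imaging: 29 h used, 152 in expected citations.
Next best is Raman mapping + calorimetry series + patch-clamp session + confocal imaging at 139 (27 h) — short by 13.

152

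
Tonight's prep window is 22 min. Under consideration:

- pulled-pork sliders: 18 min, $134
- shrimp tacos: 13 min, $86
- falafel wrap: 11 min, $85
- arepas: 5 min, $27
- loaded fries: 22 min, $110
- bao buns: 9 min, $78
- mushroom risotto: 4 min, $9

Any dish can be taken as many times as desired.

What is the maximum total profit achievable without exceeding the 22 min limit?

Greedy by ratio would take 2×bao buns + mushroom risotto: 22 min used, total 165.
Replace 2×bao buns and mushroom risotto with 2×falafel wrap: the trade gains 5 net, giving 170 at 22 min.
Every other selection either busts 22 min or fails to beat 170.

170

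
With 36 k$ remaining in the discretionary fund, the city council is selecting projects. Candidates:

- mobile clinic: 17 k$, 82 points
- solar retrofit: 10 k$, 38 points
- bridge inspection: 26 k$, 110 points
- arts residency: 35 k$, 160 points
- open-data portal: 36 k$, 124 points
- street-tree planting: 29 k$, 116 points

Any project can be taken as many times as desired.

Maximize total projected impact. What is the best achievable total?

164

By projected impact per k$: mobile clinic 4.82, arts residency 4.57, bridge inspection 4.23, street-tree planting 4.00 lead.
The ratio ordering already packs tightly: 2×mobile clinic, 34 k$, 164.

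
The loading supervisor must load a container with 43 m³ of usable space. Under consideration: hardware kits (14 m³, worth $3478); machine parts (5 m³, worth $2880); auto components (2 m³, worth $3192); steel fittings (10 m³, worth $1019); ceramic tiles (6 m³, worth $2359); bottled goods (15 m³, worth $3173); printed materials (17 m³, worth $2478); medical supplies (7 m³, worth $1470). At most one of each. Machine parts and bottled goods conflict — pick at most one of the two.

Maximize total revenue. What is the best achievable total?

13379

Density check — auto components 1596.00, machine parts 576.00, ceramic tiles 393.17 are the best per m³.
Taking hardware kits + machine parts + auto components + ceramic tiles + medical supplies: 34 m³ used, 13379 in revenue.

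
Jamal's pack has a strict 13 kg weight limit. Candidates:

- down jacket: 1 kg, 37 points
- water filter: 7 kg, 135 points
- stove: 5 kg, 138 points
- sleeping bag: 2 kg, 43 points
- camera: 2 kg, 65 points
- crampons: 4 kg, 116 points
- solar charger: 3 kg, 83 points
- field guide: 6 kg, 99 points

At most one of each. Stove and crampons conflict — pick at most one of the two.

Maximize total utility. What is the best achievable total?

Greedy by ratio would take down jacket + sleeping bag + camera + crampons + solar charger: 12 kg used, total 344.
The 4 kg tied up in crampons is better spent on stove — total rises to 366 (13 kg).
An exhaustive check of the 256 subsets confirms 366.

366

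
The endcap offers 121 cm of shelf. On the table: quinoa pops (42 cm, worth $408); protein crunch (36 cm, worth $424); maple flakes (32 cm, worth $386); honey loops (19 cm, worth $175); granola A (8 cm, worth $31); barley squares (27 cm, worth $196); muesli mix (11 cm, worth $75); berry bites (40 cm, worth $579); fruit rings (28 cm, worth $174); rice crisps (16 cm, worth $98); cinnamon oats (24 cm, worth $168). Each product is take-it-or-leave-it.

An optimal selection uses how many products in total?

4

Best achievable weekly sales is 1464.
One optimal bundle: protein crunch + maple flakes + muesli mix + berry bites (119 cm).
All optima have 4 products.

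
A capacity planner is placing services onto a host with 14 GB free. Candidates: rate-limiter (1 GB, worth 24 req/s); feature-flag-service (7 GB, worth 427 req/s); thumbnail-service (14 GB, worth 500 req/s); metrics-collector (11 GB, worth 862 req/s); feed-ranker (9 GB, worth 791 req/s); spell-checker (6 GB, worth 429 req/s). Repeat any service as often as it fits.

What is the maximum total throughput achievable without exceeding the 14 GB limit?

934

Taking the top-ratio services first gives 5×rate-limiter + feed-ranker for 911 (14 GB).
Replace 2×rate-limiter and feed-ranker with metrics-collector: the trade gains 23 net, giving 934 at 14 GB.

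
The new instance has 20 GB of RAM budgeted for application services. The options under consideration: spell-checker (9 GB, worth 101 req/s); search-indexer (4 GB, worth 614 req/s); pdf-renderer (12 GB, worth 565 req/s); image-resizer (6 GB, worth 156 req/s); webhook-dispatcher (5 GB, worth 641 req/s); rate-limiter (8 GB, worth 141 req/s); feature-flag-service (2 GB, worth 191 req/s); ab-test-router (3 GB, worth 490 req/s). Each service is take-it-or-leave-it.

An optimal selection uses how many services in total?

Best achievable throughput is 2092.
search-indexer + image-resizer + webhook-dispatcher + feature-flag-service + ab-test-router hits 2092 at 20 GB.
Any selection reaching 2092 contains exactly 5 services.

5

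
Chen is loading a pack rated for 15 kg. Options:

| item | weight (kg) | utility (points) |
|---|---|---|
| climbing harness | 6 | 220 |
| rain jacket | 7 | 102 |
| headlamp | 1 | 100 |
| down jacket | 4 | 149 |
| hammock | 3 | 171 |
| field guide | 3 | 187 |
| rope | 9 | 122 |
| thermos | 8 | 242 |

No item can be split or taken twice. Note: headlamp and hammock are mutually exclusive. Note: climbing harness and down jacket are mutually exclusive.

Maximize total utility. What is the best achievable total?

600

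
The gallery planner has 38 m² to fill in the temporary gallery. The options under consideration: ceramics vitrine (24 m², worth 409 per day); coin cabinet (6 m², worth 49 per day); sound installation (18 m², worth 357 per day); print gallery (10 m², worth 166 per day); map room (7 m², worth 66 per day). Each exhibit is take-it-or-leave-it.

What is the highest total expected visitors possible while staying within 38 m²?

589

Ranking by ratio (expected visitors/m²): sound installation 19.83, ceramics vitrine 17.04, print gallery 16.60.
The ratio ordering already packs tightly: sound installation + print gallery + map room, 35 m², 589.
The closest alternative, ceramics vitrine + print gallery, reaches only 575.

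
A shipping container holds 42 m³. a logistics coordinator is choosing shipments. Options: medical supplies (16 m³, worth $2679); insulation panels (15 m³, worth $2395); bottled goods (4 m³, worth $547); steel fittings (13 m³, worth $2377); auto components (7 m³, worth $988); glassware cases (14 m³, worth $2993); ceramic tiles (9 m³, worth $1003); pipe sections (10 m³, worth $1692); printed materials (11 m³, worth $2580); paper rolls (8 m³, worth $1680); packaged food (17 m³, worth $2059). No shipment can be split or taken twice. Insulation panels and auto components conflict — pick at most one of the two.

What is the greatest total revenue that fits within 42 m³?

Ranking by ratio (revenue/m³): printed materials 234.55, glassware cases 213.79, paper rolls 210.00, steel fittings 182.85.
Greedy by ratio would take auto components + glassware cases + printed materials + paper rolls: 40 m³ used, total 8241.
Replace auto components and paper rolls with bottled goods + steel fittings: the trade gains 256 net, giving 8497 at 42 m³.
The closest alternative, steel fittings + pipe sections + printed materials + paper rolls, reaches only 8329.

8497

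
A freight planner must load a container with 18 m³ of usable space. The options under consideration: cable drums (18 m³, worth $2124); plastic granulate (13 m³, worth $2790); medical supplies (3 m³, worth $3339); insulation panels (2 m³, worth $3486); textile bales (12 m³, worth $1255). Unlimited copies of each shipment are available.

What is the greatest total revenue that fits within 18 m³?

31374

Ranking by ratio (revenue/m³): insulation panels 1743.00, medical supplies 1113.00, plastic granulate 214.62.
Best packing: 9×insulation panels — 18 m³, 31374 total.
That's the maximum — no swap from here does better than 31374.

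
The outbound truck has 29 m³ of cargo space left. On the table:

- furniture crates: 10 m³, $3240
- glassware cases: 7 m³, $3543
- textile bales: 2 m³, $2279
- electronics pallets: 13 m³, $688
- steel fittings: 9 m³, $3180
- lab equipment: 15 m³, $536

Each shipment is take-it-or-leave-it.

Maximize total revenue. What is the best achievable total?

Furniture crates + glassware cases + textile bales + steel fittings uses 28 of the 29 m³ and totals 12242.
The closest alternative, furniture crates + glassware cases + steel fittings, reaches only 9963.

12242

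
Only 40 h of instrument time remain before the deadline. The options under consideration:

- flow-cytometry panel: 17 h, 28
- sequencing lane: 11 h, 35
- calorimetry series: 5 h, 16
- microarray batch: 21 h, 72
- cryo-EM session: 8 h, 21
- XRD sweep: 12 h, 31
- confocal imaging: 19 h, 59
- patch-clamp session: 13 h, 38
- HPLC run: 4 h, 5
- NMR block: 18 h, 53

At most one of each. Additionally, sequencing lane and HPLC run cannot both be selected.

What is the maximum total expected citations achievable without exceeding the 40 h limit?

131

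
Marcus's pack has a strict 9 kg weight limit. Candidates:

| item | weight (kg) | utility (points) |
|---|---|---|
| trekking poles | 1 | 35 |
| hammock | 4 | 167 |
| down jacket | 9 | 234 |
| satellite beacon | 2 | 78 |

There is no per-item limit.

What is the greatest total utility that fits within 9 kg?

369

Trekking poles + 2×hammock uses 9 of the 9 kg and totals 369.
Every other selection either busts 9 kg or fails to beat 369.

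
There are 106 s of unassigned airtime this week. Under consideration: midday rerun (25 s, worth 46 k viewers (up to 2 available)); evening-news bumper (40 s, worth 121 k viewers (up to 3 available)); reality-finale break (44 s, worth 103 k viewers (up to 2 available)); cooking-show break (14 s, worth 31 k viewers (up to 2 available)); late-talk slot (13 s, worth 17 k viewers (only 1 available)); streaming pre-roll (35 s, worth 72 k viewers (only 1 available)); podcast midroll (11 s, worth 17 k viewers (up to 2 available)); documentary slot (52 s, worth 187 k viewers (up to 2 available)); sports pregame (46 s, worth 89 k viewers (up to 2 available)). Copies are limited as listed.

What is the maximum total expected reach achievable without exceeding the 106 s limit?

The ratio ordering already packs tightly: 2×documentary slot, 104 s, 374.
Nothing else within 106 s beats 374.

374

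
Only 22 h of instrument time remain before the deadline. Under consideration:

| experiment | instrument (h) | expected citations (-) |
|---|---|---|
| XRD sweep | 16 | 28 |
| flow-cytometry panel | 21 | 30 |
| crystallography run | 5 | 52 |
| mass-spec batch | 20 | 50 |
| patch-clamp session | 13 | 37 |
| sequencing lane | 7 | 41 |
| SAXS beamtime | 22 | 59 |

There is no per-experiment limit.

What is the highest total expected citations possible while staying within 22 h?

208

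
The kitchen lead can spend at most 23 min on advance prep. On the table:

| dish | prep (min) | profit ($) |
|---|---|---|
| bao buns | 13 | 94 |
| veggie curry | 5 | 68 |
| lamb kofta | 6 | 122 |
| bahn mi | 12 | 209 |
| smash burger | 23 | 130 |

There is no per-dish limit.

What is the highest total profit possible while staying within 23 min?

Taking veggie curry + 3×lamb kofta: 23 min used, 434 in profit.
No other feasible combination exceeds 434.

434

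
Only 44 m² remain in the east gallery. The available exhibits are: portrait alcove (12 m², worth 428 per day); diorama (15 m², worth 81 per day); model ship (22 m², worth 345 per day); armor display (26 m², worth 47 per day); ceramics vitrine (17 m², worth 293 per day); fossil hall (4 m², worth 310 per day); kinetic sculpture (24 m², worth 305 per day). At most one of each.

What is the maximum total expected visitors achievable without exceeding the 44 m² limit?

Ranking by ratio (expected visitors/m²): fossil hall 77.50, portrait alcove 35.67, ceramics vitrine 17.24.
Filling by ratio: portrait alcove + ceramics vitrine + fossil hall for 1031, with 11 m² left unused.
Replace ceramics vitrine with model ship: the trade gains 52 net, giving 1083 at 38 m².
Every other selection either busts 44 m² or fails to beat 1083.

1083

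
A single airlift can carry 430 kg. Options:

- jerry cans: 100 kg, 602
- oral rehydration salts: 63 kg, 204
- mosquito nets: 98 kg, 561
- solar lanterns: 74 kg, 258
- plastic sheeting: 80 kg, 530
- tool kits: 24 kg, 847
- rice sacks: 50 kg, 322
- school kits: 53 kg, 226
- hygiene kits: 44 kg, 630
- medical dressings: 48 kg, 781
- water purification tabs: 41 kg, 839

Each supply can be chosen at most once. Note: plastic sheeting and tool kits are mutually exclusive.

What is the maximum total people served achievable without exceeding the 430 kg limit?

4582

Density check — tool kits 35.29, water purification tabs 20.46, medical dressings 16.27 are the best per kg.
Jerry cans + mosquito nets + tool kits + rice sacks + hygiene kits + medical dressings + water purification tabs uses 405 of the 430 kg and totals 4582.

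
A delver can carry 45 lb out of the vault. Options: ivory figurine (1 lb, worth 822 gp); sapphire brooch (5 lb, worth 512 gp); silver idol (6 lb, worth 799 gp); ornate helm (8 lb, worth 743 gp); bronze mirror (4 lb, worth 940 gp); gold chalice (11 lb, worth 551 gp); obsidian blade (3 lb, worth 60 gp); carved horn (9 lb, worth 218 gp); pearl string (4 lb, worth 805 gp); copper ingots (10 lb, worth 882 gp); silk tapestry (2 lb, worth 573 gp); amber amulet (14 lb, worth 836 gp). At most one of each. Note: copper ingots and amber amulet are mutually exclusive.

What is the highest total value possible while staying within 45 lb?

Density check — ivory figurine 822.00, silk tapestry 286.50, bronze mirror 235.00 are the best per lb.
Ivory figurine + sapphire brooch + silver idol + ornate helm + bronze mirror + obsidian blade + pearl string + copper ingots + silk tapestry uses 43 of the 45 lb and totals 6136.
Every other selection either busts 45 lb or breaks a pairing rule or fails to beat 6136.

6136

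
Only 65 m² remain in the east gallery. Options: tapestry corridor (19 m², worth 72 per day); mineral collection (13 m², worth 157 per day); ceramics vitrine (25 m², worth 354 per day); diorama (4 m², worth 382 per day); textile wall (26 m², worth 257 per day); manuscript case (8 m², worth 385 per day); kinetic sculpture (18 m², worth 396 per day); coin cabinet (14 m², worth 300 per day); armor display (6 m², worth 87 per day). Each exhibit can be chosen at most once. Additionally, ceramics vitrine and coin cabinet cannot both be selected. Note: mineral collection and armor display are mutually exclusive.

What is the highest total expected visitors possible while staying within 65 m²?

1620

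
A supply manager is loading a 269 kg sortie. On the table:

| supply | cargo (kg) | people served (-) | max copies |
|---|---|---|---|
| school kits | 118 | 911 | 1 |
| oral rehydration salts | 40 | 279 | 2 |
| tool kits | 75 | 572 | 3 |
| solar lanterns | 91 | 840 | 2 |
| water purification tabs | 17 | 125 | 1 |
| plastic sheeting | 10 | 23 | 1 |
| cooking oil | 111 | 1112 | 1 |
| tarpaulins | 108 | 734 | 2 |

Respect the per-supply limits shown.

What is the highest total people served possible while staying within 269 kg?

Best packing: oral rehydration salts + solar lanterns + water purification tabs + plastic sheeting + cooking oil — 269 kg, 2379 total.
No other feasible combination exceeds 2379.

2379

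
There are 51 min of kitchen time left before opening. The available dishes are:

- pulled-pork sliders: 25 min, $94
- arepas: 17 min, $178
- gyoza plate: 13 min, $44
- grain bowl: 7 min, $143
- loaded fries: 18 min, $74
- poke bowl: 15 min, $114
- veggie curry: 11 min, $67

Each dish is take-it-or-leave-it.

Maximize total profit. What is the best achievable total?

502

Density check — grain bowl 20.43, arepas 10.47, poke bowl 7.60 are the best per min.
The ratio ordering already packs tightly: arepas + grain bowl + poke bowl + veggie curry, 50 min, 502.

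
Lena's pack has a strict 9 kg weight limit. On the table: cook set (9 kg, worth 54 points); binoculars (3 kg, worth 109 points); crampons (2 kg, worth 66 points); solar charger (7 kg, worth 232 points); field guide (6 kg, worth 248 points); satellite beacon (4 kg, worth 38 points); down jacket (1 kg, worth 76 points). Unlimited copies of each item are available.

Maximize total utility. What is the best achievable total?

684

Best packing: 9×down jacket — 9 kg, 684 total.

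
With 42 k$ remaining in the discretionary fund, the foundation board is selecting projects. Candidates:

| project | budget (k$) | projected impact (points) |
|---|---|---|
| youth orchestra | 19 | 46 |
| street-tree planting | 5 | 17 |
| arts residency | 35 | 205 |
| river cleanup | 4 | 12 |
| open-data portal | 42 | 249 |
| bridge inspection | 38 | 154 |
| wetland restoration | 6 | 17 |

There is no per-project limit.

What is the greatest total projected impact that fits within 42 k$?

249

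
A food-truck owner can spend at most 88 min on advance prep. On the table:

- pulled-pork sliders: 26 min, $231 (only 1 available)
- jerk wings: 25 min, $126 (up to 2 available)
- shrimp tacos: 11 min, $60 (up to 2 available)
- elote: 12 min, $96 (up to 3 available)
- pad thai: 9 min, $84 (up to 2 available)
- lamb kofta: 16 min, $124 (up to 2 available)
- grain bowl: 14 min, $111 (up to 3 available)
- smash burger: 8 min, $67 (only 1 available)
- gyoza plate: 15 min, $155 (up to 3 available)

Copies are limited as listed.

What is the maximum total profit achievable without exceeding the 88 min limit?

Taking the top-ratio dishes first gives elote + 2×pad thai + smash burger + 3×gyoza plate for 796 (83 min).
The 21 min tied up in elote and pad thai is better spent on pulled-pork sliders — total rises to 847 (88 min).
That's the maximum — no swap from here does better than 847.

847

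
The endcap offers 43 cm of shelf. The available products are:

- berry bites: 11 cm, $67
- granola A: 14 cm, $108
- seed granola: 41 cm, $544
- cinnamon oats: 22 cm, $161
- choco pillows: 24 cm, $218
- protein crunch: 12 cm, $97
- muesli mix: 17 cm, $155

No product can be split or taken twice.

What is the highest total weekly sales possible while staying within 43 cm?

544

Taking seed granola: 41 cm used, 544 in weekly sales.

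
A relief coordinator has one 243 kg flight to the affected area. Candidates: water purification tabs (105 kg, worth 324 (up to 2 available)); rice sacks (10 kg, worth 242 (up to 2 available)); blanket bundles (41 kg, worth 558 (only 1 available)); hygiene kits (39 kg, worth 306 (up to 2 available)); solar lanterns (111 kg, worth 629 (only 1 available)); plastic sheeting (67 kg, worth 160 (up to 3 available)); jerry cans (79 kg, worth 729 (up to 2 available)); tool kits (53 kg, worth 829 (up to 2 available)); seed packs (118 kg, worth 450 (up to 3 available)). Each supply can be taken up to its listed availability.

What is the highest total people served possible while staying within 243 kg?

Density check — rice sacks 24.20, tool kits 15.64, blanket bundles 13.61, jerry cans 9.23 are the best per kg.
A density-first pass picks 2×rice sacks + blanket bundles + hygiene kits + 2×tool kits — 3006 at 206 kg.
Dropping rice sacks and hygiene kits frees 49 kg; slotting in jerry cans (79 kg) lifts the total to 3187 at 236 kg.
That's the maximum — no swap from here does better than 3187.

3187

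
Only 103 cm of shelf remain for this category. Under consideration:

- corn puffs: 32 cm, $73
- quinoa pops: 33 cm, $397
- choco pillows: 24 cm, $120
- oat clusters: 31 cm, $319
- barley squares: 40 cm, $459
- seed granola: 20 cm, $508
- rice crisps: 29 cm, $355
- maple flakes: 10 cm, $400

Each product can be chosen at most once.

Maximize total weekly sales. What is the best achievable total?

Density check — maple flakes 40.00, seed granola 25.40, rice crisps 12.24 are the best per cm.
The ratio heuristic lands on quinoa pops + seed granola + rice crisps + maple flakes (1660) but leaves 11 cm idle.
Dropping rice crisps frees 29 cm; slotting in barley squares (40 cm) lifts the total to 1764 at 103 cm.

1764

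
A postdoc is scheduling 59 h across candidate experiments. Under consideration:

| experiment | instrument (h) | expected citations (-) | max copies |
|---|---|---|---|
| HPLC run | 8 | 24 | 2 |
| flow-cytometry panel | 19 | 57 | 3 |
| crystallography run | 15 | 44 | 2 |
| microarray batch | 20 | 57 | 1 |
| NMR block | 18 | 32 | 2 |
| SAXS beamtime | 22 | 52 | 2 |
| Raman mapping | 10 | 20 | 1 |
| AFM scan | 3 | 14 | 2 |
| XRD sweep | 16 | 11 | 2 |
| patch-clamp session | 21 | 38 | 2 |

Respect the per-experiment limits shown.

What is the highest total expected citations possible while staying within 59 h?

186

Filling by ratio: 2×HPLC run + flow-cytometry panel + crystallography run + 2×AFM scan for 177, with 3 h left unused.
Dropping 2×HPLC run frees 16 h; slotting in flow-cytometry panel (19 h) lifts the total to 186 at 59 h.
No other feasible combination exceeds 186.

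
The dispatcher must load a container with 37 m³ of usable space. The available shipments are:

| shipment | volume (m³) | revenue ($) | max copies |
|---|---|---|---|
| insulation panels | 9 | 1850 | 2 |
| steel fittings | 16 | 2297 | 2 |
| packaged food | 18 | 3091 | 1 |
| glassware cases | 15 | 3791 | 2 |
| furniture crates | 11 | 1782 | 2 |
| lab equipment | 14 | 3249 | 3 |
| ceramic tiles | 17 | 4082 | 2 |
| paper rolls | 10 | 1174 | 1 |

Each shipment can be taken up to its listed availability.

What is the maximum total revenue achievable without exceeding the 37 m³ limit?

8348

Filling by ratio: 2×glassware cases for 7582, with 7 m³ left unused.
Dropping 2×glassware cases frees 30 m³; slotting in insulation panels + 2×lab equipment (37 m³) lifts the total to 8348 at 37 m³.
That's the maximum — no swap from here does better than 8348.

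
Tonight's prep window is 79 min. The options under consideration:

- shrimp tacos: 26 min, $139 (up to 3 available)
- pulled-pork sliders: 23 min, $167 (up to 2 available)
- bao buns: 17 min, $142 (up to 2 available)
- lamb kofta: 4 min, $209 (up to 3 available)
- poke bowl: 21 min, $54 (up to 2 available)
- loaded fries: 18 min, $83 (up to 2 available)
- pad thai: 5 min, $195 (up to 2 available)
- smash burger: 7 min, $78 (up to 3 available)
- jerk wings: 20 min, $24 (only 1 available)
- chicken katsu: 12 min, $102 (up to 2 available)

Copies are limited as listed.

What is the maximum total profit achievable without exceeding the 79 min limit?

1535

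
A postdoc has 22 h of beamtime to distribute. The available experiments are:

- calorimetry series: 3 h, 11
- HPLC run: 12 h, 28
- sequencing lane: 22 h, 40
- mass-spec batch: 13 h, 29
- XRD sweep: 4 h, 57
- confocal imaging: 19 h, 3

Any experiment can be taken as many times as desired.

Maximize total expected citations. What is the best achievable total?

Ranking by ratio (expected citations/h): XRD sweep 14.25, calorimetry series 3.67, HPLC run 2.33, mass-spec batch 2.23.
Taking 5×XRD sweep: 20 h used, 285 in expected citations.

285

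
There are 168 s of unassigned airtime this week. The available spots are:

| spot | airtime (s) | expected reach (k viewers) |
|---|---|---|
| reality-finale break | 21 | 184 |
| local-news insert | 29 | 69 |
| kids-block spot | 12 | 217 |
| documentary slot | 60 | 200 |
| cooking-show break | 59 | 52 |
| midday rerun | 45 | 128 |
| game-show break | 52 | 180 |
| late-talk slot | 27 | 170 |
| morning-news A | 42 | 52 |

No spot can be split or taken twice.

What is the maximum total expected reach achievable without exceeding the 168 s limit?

899

Taking the top-ratio spots first gives reality-finale break + kids-block spot + midday rerun + game-show break + late-talk slot for 879 (157 s).
The 52 s tied up in game-show break is better spent on documentary slot — total rises to 899 (165 s).
Next best is reality-finale break + kids-block spot + midday rerun + game-show break + late-talk slot at 879 (157 s) — short by 20.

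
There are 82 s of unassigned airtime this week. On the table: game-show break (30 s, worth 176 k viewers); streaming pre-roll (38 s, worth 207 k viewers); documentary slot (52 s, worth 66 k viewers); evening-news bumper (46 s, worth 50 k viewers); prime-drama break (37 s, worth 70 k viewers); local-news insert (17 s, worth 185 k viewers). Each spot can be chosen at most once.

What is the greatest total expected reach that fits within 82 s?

392

The ratio heuristic lands on game-show break + local-news insert (361) but leaves 35 s idle.
Dropping game-show break frees 30 s; slotting in streaming pre-roll (38 s) lifts the total to 392 at 55 s.
An exhaustive check of the 64 subsets confirms 392.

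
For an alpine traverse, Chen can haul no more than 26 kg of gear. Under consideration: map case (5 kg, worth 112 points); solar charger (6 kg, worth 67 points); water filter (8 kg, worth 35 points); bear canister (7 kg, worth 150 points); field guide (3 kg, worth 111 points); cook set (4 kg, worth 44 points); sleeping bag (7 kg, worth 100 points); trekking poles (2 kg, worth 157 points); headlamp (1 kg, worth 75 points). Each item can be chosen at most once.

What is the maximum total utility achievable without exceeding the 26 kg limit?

Map case + bear canister + field guide + sleeping bag + trekking poles + headlamp uses 25 of the 26 kg and totals 705.
The closest alternative, map case + solar charger + bear canister + field guide + trekking poles + headlamp, reaches only 672.

705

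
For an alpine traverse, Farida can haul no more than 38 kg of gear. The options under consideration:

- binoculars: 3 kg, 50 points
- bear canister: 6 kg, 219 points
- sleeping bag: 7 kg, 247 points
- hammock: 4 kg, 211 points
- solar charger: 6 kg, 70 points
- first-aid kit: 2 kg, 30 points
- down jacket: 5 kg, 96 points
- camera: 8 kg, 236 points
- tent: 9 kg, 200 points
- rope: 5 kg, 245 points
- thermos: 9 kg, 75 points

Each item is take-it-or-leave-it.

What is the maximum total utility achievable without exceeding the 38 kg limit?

1304

Taking binoculars + bear canister + sleeping bag + hammock + down jacket + camera + rope: 38 kg used, 1304 in utility.
Next best is bear canister + sleeping bag + hammock + first-aid kit + down jacket + camera + rope at 1284 (37 kg) — short by 20.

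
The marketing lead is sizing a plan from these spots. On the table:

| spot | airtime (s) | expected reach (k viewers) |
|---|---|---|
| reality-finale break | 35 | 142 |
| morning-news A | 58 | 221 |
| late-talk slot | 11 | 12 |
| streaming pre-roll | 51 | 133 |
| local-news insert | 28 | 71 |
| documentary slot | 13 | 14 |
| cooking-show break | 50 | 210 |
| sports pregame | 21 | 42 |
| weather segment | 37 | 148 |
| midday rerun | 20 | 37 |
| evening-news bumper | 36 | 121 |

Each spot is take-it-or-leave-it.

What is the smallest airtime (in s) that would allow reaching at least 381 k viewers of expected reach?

Need the lightest bundle worth ≥ 381.
reality-finale break + cooking-show break + midday rerun reaches 389 using 105 s.
Any bundle with less than 105 s falls short of 381.

105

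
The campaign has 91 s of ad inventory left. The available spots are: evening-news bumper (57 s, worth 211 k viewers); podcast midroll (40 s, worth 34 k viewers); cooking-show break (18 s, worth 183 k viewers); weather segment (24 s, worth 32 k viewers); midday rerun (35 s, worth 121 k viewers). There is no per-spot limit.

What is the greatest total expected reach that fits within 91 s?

915

Ranking by ratio (expected reach/s): cooking-show break 10.17, evening-news bumper 3.70, midday rerun 3.46, weather segment 1.33.
Best packing: 5×cooking-show break — 90 s, 915 total.
Every other selection either busts 91 s or fails to beat 915.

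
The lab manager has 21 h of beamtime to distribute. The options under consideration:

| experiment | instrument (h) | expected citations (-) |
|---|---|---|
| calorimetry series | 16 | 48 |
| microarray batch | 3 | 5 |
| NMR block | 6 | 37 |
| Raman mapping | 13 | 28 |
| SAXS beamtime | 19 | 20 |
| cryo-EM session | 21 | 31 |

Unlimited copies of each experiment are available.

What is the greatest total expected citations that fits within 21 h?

116

Best packing: microarray batch + 3×NMR block — 21 h, 116 total.
Every other selection either busts 21 h or fails to beat 116.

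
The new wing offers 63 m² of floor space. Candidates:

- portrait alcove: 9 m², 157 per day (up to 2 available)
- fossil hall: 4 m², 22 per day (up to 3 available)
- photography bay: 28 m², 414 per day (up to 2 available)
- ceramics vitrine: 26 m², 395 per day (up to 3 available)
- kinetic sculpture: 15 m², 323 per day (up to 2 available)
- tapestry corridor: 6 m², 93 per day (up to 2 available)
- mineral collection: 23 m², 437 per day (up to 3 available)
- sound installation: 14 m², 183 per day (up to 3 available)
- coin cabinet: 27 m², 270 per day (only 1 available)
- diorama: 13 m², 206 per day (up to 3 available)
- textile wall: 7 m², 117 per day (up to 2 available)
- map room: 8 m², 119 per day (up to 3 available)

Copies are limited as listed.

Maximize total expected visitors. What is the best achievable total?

Best packing: portrait alcove + 2×kinetic sculpture + mineral collection — 62 m², 1240 total.
No other feasible combination exceeds 1240.

1240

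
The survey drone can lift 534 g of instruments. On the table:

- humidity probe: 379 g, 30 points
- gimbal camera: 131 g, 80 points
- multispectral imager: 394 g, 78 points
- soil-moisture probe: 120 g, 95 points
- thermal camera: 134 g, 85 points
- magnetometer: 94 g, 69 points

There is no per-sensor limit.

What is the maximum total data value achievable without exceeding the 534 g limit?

397

By data value per g: soil-moisture probe 0.79, magnetometer 0.73, thermal camera 0.63, gimbal camera 0.61 lead.
A density-first pass picks 4×soil-moisture probe — 380 at 480 g.
The 240 g tied up in 2×soil-moisture probe is better spent on 3×magnetometer — total rises to 397 (522 g).
Nothing else within 534 g beats 397.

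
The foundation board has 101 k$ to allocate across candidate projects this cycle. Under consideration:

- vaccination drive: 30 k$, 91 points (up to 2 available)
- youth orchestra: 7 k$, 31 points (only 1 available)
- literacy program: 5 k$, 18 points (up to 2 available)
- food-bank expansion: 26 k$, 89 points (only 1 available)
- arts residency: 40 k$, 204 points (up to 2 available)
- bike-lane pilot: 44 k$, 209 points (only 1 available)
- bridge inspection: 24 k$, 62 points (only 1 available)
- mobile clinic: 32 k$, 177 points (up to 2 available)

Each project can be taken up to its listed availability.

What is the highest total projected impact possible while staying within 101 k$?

480

Greedy by ratio would take youth orchestra + 2×literacy program + 2×mobile clinic: 81 k$ used, total 421.
Dropping 2×mobile clinic frees 64 k$; slotting in arts residency + bike-lane pilot (84 k$) lifts the total to 480 at 101 k$.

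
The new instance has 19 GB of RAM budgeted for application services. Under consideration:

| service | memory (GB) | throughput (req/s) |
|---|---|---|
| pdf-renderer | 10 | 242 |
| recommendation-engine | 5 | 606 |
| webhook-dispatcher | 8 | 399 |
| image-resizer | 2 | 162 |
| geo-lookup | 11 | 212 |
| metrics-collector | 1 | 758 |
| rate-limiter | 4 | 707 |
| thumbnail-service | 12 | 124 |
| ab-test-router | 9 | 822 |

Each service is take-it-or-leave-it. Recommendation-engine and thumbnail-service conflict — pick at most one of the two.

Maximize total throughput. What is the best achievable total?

2893

Best packing: recommendation-engine + metrics-collector + rate-limiter + ab-test-router — 19 GB, 2893 total.
No other feasible combination exceeds 2893.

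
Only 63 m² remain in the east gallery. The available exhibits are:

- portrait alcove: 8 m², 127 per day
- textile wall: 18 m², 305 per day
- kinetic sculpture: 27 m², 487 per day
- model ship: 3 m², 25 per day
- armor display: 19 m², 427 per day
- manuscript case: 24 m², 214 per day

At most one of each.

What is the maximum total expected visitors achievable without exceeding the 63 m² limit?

1066

Portrait alcove + kinetic sculpture + model ship + armor display uses 57 of the 63 m² and totals 1066.
That's the maximum — no swap from here does better than 1066.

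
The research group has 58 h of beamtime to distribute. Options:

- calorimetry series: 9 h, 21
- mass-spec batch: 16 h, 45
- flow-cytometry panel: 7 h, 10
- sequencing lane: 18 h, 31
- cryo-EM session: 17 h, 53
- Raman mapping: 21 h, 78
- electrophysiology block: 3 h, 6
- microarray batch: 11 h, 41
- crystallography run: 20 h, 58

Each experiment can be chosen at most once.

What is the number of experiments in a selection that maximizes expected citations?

4

Best achievable expected citations is 193.
One optimal bundle: calorimetry series + cryo-EM session + Raman mapping + microarray batch (58 h).
All optima have 4 experiments.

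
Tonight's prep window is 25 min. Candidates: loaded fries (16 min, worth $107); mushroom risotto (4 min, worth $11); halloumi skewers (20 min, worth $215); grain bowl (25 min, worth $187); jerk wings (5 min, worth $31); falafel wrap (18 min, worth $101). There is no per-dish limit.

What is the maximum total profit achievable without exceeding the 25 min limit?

246

Halloumi skewers + jerk wings uses 25 of the 25 min and totals 246.
Every other selection either busts 25 min or fails to beat 246.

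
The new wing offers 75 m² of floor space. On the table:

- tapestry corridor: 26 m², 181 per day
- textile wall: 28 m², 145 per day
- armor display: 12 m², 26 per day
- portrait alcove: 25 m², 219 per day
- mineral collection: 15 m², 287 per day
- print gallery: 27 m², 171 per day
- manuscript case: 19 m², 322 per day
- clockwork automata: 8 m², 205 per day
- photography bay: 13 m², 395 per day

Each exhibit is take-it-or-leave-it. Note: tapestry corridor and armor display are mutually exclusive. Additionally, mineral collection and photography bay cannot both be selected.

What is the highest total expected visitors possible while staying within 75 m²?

Best packing: portrait alcove + manuscript case + clockwork automata + photography bay — 65 m², 1141 total.
An exhaustive check of the 512 subsets confirms 1141.

1141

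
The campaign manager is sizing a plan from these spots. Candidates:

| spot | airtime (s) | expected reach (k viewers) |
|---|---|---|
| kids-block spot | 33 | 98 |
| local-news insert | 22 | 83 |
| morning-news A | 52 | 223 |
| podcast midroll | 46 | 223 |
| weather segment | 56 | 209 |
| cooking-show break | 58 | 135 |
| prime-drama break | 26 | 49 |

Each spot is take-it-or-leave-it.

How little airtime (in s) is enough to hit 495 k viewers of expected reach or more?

Look for the lowest-airtime combination reaching 495.
local-news insert + morning-news A + podcast midroll reaches 529 using 120 s.
Below 120 s the best achievable stays under 495.

120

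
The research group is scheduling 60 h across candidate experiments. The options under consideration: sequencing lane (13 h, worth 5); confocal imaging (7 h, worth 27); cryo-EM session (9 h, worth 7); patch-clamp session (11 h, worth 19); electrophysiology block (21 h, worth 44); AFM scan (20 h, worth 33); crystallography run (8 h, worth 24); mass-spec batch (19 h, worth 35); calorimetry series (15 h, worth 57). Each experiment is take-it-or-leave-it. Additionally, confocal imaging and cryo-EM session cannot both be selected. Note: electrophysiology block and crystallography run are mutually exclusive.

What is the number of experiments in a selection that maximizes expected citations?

5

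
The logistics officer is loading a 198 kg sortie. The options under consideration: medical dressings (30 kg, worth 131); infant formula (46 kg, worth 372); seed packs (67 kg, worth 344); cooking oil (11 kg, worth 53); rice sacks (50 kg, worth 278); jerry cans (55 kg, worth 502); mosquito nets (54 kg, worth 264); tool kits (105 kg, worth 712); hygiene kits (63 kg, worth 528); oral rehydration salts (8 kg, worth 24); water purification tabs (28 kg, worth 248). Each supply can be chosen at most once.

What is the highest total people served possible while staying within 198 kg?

Infant formula + jerry cans + hygiene kits + water purification tabs uses 192 of the 198 kg and totals 1650.

1650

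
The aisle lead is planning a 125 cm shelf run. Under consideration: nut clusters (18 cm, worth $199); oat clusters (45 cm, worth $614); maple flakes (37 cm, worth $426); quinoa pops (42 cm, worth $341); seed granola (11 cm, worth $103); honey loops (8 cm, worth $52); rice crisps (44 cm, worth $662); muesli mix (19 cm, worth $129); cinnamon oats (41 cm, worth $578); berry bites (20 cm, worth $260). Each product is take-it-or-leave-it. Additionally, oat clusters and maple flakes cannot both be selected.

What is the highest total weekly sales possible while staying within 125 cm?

1699

Nut clusters + rice crisps + cinnamon oats + berry bites uses 123 of the 125 cm and totals 1699.
Next best is maple flakes + rice crisps + cinnamon oats at 1666 (122 cm) — short by 33.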